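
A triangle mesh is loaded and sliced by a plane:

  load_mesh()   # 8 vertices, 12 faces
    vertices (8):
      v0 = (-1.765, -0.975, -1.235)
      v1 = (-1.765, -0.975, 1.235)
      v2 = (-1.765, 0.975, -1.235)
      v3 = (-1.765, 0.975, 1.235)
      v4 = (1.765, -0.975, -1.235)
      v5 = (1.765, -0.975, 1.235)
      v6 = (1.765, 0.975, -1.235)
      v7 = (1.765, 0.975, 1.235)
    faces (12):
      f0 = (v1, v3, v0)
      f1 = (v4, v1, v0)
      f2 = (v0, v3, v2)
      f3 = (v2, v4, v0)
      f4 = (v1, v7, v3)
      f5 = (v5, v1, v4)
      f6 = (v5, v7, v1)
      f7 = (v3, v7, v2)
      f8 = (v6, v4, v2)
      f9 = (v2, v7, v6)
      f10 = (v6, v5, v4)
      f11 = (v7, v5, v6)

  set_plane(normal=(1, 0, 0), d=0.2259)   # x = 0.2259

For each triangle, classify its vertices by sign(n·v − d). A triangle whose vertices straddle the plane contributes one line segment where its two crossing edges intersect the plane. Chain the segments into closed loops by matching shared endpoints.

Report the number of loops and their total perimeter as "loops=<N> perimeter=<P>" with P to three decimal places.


loops=1 perimeter=8.840

Straddling triangles (8 of 12):
  (v4,v1,v0) [+--] → (0.2259, -0.975, -0.158066)–(0.2259, -0.975, -1.235)  len=1.0769
  (v2,v4,v0) [-+-] → (0.2259, -0.124789, -1.235)–(0.2259, -0.975, -1.235)  len=0.8502
  (v1,v7,v3) [-+-] → (0.2259, 0.124789, 1.235)–(0.2259, 0.975, 1.235)  len=0.8502
  (v5,v1,v4) [+-+] → (0.2259, -0.975, 1.235)–(0.2259, -0.975, -0.158066)  len=1.3931
  (v5,v7,v1) [++-] → (0.2259, 0.124789, 1.235)–(0.2259, -0.975, 1.235)  len=1.0998
  (v3,v7,v2) [-+-] → (0.2259, 0.975, 1.235)–(0.2259, 0.975, 0.158066)  len=1.0769
  (v6,v4,v2) [++-] → (0.2259, -0.124789, -1.235)–(0.2259, 0.975, -1.235)  len=1.0998
  (v2,v7,v6) [-++] → (0.2259, 0.975, 0.158066)–(0.2259, 0.975, -1.235)  len=1.3931

Chained into 1 loop(s):
  loop 1: 8 segments, perimeter = 8.8400
Total perimeter = 8.840


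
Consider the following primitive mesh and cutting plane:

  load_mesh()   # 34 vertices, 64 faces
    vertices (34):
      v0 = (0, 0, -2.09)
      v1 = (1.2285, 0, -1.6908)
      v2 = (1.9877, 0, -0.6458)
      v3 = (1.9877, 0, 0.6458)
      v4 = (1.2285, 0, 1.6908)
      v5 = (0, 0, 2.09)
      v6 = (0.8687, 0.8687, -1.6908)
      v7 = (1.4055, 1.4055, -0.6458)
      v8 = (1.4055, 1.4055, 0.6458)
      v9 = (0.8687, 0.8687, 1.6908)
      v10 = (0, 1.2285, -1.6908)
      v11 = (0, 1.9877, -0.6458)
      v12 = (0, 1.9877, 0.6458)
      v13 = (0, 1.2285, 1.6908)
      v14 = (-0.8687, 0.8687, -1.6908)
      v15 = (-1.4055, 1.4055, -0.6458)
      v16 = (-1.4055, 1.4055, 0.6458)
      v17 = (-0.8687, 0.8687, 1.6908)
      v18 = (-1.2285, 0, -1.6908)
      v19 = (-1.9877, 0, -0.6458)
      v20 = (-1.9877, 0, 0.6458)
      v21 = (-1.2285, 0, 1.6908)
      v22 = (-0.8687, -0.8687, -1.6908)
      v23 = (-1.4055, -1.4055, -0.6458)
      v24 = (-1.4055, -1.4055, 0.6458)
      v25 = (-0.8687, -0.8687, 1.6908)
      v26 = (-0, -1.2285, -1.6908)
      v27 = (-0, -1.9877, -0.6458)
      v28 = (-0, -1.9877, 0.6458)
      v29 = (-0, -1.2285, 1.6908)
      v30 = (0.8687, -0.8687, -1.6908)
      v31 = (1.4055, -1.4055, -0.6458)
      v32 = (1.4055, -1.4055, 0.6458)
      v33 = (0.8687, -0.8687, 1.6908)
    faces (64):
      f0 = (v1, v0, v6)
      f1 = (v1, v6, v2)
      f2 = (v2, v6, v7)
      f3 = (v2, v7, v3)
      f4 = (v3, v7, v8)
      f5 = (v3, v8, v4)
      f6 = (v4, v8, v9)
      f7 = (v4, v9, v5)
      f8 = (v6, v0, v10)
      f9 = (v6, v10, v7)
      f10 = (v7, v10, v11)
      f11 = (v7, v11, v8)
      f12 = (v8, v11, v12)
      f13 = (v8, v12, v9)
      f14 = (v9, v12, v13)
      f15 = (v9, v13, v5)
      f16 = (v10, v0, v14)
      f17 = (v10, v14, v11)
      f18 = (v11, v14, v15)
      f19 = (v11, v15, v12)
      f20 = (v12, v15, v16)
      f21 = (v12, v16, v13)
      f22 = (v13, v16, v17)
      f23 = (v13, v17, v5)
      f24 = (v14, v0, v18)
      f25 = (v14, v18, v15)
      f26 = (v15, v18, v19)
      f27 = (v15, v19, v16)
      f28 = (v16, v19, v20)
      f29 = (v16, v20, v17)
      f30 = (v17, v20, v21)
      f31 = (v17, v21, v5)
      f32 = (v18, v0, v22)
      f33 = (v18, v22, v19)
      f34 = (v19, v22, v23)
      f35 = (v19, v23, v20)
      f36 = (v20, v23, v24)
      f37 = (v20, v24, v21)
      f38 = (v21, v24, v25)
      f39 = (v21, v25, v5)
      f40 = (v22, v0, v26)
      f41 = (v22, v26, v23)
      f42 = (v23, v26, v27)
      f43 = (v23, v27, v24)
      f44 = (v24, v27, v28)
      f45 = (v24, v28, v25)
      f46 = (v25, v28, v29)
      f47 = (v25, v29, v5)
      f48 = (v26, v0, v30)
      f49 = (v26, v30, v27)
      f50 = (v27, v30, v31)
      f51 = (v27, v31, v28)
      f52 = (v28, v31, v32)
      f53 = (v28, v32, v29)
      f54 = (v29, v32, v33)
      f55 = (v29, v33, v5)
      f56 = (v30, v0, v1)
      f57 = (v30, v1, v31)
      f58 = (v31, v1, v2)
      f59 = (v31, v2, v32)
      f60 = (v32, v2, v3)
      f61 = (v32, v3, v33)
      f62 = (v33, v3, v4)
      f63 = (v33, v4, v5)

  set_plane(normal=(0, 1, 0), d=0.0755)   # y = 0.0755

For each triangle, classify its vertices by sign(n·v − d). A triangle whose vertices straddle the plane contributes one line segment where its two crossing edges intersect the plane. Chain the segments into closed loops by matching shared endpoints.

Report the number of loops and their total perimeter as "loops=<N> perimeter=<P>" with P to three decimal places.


Straddling triangles (20 of 64):
  (v1,v0,v6) [--+] → (0.0755, 0.0755, -2.0553)–(1.19723, 0.0755, -1.6908)  len=1.1795
  (v1,v6,v2) [-+-] → (1.19723, 0.0755, -1.6908)–(1.89045, 0.0755, -0.736622)  len=1.1794
  (v2,v6,v7) [-++] → (1.89045, 0.0755, -0.736622)–(1.95643, 0.0755, -0.6458)  len=0.1123
  (v2,v7,v3) [-+-] → (1.95643, 0.0755, -0.6458)–(1.95643, 0.0755, 0.576418)  len=1.2222
  (v3,v7,v8) [-++] → (1.95643, 0.0755, 0.576418)–(1.95643, 0.0755, 0.6458)  len=0.0694
  (v3,v8,v4) [-+-] → (1.95643, 0.0755, 0.6458)–(1.23801, 0.0755, 1.63467)  len=1.2223
  (v4,v8,v9) [-++] → (1.23801, 0.0755, 1.63467)–(1.19723, 0.0755, 1.6908)  len=0.0694
  (v4,v9,v5) [-+-] → (1.19723, 0.0755, 1.6908)–(0.0755, 0.0755, 2.0553)  len=1.1795
  (v6,v0,v10) [+-+] → (0.0755, 0.0755, -2.0553)–(0, 0.0755, -2.06547)  len=0.0762
  (v9,v13,v5) [++-] → (0, 0.0755, 2.06547)–(0.0755, 0.0755, 2.0553)  len=0.0762
  (v10,v0,v14) [+-+] → (0, 0.0755, -2.06547)–(-0.0755, 0.0755, -2.0553)  len=0.0762
  (v13,v17,v5) [++-] → (-0.0755, 0.0755, 2.0553)–(0, 0.0755, 2.06547)  len=0.0762
  (v14,v0,v18) [+--] → (-0.0755, 0.0755, -2.0553)–(-1.19723, 0.0755, -1.6908)  len=1.1795
  (v14,v18,v15) [+-+] → (-1.19723, 0.0755, -1.6908)–(-1.23801, 0.0755, -1.63467)  len=0.0694
  (v15,v18,v19) [+--] → (-1.23801, 0.0755, -1.63467)–(-1.95643, 0.0755, -0.6458)  len=1.2223
  (v15,v19,v16) [+-+] → (-1.95643, 0.0755, -0.6458)–(-1.95643, 0.0755, -0.576418)  len=0.0694
  (v16,v19,v20) [+--] → (-1.95643, 0.0755, -0.576418)–(-1.95643, 0.0755, 0.6458)  len=1.2222
  (v16,v20,v17) [+-+] → (-1.95643, 0.0755, 0.6458)–(-1.89045, 0.0755, 0.736622)  len=0.1123
  (v17,v20,v21) [+--] → (-1.89045, 0.0755, 0.736622)–(-1.19723, 0.0755, 1.6908)  len=1.1794
  (v17,v21,v5) [+--] → (-1.19723, 0.0755, 1.6908)–(-0.0755, 0.0755, 2.0553)  len=1.1795

Chained into 1 loop(s):
  loop 1: 20 segments, perimeter = 12.7725
Total perimeter = 12.772

loops=1 perimeter=12.772


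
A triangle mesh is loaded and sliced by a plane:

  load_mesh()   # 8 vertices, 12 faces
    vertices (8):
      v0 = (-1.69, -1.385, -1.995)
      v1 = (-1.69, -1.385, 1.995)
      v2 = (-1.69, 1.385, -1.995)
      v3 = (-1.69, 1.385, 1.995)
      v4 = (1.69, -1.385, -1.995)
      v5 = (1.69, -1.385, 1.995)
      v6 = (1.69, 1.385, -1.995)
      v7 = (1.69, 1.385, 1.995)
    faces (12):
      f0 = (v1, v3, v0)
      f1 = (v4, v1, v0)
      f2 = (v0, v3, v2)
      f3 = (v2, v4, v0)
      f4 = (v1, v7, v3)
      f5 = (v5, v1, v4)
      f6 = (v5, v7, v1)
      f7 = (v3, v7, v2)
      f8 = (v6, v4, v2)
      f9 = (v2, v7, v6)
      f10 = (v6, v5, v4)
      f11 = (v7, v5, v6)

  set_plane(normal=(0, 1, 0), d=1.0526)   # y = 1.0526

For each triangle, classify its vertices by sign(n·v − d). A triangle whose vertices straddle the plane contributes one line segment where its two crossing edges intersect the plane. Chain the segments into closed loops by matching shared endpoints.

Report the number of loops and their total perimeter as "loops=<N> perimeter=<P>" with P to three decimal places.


Straddling triangles (8 of 12):
  (v1,v3,v0) [-+-] → (-1.69, 1.0526, 1.995)–(-1.69, 1.0526, 1.5162)  len=0.4788
  (v0,v3,v2) [-++] → (-1.69, 1.0526, 1.5162)–(-1.69, 1.0526, -1.995)  len=3.5112
  (v2,v4,v0) [+--] → (-1.2844, 1.0526, -1.995)–(-1.69, 1.0526, -1.995)  len=0.4056
  (v1,v7,v3) [-++] → (1.2844, 1.0526, 1.995)–(-1.69, 1.0526, 1.995)  len=2.9744
  (v5,v7,v1) [-+-] → (1.69, 1.0526, 1.995)–(1.2844, 1.0526, 1.995)  len=0.4056
  (v6,v4,v2) [+-+] → (1.69, 1.0526, -1.995)–(-1.2844, 1.0526, -1.995)  len=2.9744
  (v6,v5,v4) [+--] → (1.69, 1.0526, -1.5162)–(1.69, 1.0526, -1.995)  len=0.4788
  (v7,v5,v6) [+-+] → (1.69, 1.0526, 1.995)–(1.69, 1.0526, -1.5162)  len=3.5112

Chained into 1 loop(s):
  loop 1: 8 segments, perimeter = 14.7400
Total perimeter = 14.740

loops=1 perimeter=14.740


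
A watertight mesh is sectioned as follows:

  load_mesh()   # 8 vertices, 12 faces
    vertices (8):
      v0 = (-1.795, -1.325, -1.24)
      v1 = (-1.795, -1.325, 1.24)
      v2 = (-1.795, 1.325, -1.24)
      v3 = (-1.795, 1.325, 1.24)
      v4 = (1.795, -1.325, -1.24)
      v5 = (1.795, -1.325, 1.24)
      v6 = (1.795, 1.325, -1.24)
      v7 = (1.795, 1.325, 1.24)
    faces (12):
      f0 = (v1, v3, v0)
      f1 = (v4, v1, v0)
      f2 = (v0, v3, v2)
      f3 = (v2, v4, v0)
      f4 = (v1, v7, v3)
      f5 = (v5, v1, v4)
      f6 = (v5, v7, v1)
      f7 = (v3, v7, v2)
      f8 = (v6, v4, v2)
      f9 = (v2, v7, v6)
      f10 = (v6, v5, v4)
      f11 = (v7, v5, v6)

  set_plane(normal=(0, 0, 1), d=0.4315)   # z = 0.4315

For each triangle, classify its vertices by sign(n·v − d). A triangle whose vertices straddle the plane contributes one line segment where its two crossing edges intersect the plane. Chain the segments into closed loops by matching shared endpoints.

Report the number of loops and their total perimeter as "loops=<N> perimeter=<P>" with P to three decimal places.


Straddling triangles (8 of 12):
  (v1,v3,v0) [++-] → (-1.795, 0.461079, 0.4315)–(-1.795, -1.325, 0.4315)  len=1.7861
  (v4,v1,v0) [-+-] → (-0.624631, -1.325, 0.4315)–(-1.795, -1.325, 0.4315)  len=1.1704
  (v0,v3,v2) [-+-] → (-1.795, 0.461079, 0.4315)–(-1.795, 1.325, 0.4315)  len=0.8639
  (v5,v1,v4) [++-] → (-0.624631, -1.325, 0.4315)–(1.795, -1.325, 0.4315)  len=2.4196
  (v3,v7,v2) [++-] → (0.624631, 1.325, 0.4315)–(-1.795, 1.325, 0.4315)  len=2.4196
  (v2,v7,v6) [-+-] → (0.624631, 1.325, 0.4315)–(1.795, 1.325, 0.4315)  len=1.1704
  (v6,v5,v4) [-+-] → (1.795, -0.461079, 0.4315)–(1.795, -1.325, 0.4315)  len=0.8639
  (v7,v5,v6) [++-] → (1.795, -0.461079, 0.4315)–(1.795, 1.325, 0.4315)  len=1.7861

Chained into 1 loop(s):
  loop 1: 8 segments, perimeter = 12.4800
Total perimeter = 12.480

loops=1 perimeter=12.480


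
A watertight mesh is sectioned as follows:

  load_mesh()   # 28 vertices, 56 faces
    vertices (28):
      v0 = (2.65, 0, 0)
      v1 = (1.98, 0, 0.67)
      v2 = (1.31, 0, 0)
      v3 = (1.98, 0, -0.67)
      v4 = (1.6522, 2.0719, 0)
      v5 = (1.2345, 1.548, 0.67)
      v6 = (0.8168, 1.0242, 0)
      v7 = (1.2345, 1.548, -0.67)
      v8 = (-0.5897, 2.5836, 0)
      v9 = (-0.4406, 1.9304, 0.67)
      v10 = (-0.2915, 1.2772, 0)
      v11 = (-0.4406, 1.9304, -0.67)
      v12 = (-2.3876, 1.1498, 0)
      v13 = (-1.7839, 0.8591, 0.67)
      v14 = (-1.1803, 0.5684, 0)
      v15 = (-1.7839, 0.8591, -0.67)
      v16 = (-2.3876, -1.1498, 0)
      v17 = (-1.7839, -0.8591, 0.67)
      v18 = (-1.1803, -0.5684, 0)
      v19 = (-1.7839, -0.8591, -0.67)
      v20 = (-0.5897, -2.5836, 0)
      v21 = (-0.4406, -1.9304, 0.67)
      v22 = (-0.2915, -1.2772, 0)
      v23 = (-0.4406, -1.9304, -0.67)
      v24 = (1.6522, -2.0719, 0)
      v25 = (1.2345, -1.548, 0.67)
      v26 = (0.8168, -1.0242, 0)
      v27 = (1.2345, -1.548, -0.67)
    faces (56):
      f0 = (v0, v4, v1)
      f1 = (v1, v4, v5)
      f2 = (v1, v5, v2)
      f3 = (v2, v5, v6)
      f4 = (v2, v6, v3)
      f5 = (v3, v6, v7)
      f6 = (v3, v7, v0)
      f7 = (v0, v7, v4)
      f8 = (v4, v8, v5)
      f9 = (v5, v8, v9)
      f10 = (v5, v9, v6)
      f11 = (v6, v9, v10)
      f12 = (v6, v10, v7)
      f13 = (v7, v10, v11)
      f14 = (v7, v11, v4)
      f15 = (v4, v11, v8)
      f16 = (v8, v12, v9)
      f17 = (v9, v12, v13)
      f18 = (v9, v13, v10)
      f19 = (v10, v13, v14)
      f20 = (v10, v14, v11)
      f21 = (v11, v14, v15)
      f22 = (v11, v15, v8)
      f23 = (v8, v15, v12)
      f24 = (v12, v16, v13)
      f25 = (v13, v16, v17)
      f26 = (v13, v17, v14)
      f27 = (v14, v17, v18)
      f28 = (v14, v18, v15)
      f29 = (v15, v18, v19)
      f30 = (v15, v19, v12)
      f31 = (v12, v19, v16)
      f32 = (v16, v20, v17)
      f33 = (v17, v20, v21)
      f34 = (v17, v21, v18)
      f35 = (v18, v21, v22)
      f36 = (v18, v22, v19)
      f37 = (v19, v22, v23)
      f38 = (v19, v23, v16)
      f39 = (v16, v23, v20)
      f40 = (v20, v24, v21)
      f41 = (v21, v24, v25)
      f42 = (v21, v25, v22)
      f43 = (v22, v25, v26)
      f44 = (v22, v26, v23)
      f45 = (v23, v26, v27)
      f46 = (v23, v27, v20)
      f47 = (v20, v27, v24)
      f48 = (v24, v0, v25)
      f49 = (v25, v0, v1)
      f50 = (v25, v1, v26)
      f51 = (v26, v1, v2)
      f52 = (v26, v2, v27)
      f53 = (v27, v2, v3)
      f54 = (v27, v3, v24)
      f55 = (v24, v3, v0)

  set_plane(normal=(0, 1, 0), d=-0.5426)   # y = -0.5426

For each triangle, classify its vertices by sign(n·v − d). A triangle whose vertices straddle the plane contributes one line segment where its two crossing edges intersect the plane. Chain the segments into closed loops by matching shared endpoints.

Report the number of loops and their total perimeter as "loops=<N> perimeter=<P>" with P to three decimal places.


Straddling triangles (16 of 56):
  (v12,v16,v13) [+-+] → (-2.3876, -0.5426, 0)–(-2.20513, -0.5426, 0.202511)  len=0.2726
  (v13,v16,v17) [+--] → (-2.20513, -0.5426, 0.202511)–(-1.7839, -0.5426, 0.67)  len=0.6293
  (v13,v17,v14) [+-+] → (-1.7839, -0.5426, 0.67)–(-1.65007, -0.5426, 0.52145)  len=0.1999
  (v14,v17,v18) [+--] → (-1.65007, -0.5426, 0.52145)–(-1.1803, -0.5426, 0)  len=0.7019
  (v14,v18,v15) [+-+] → (-1.1803, -0.5426, 0)–(-1.19121, -0.5426, -0.0121093)  len=0.0163
  (v15,v18,v19) [+--] → (-1.19121, -0.5426, -0.0121093)–(-1.7839, -0.5426, -0.67)  len=0.8855
  (v15,v19,v12) [+-+] → (-1.7839, -0.5426, -0.67)–(-1.87901, -0.5426, -0.564442)  len=0.1421
  (v12,v19,v16) [+--] → (-1.87901, -0.5426, -0.564442)–(-2.3876, -0.5426, 0)  len=0.7598
  (v24,v0,v25) [-+-] → (2.38869, -0.5426, 0)–(2.15384, -0.5426, 0.234846)  len=0.3321
  (v25,v0,v1) [-++] → (2.15384, -0.5426, 0.234846)–(1.71869, -0.5426, 0.67)  len=0.6154
  (v25,v1,v26) [-+-] → (1.71869, -0.5426, 0.67)–(1.36376, -0.5426, 0.315048)  len=0.5020
  (v26,v1,v2) [-++] → (1.36376, -0.5426, 0.315048)–(1.04871, -0.5426, 0)  len=0.4455
  (v26,v2,v27) [-+-] → (1.04871, -0.5426, 0)–(1.28354, -0.5426, -0.234846)  len=0.3321
  (v27,v2,v3) [-++] → (1.28354, -0.5426, -0.234846)–(1.71869, -0.5426, -0.67)  len=0.6154
  (v27,v3,v24) [-+-] → (1.71869, -0.5426, -0.67)–(1.89415, -0.5426, -0.494537)  len=0.2481
  (v24,v3,v0) [-++] → (1.89415, -0.5426, -0.494537)–(2.38869, -0.5426, 0)  len=0.6994

Chained into 2 loop(s):
  loop 1: 8 segments, perimeter = 3.6073
  loop 2: 8 segments, perimeter = 3.7901
Total perimeter = 7.397

loops=2 perimeter=7.397


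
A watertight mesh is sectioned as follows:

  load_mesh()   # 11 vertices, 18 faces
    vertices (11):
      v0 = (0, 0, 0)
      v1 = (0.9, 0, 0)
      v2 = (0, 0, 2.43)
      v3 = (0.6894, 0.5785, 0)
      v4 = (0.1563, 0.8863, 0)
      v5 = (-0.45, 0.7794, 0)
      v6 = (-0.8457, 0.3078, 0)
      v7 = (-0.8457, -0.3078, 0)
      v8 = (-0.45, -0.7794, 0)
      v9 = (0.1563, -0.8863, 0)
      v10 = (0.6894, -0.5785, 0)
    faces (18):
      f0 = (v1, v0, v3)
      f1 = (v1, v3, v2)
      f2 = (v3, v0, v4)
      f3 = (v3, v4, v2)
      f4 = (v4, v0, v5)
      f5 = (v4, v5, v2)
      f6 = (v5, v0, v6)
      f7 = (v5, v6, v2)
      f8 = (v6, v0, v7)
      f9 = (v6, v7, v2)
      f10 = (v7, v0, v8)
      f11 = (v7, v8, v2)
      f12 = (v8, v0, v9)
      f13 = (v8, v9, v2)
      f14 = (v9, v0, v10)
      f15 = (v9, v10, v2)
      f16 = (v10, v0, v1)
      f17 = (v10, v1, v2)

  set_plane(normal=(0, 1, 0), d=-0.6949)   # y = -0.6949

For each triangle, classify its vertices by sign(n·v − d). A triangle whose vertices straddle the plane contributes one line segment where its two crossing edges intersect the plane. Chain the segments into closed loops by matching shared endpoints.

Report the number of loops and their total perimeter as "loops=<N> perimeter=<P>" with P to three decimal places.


Straddling triangles (6 of 18):
  (v7,v0,v8) [++-] → (-0.401212, -0.6949, 0)–(-0.5209, -0.6949, 0)  len=0.1197
  (v7,v8,v2) [+-+] → (-0.5209, -0.6949, 0)–(-0.401212, -0.6949, 0.263453)  len=0.2894
  (v8,v0,v9) [-+-] → (-0.401212, -0.6949, 0)–(0.122546, -0.6949, 0)  len=0.5238
  (v8,v9,v2) [--+] → (0.122546, -0.6949, 0.524768)–(-0.401212, -0.6949, 0.263453)  len=0.5853
  (v9,v0,v10) [-++] → (0.122546, -0.6949, 0)–(0.487799, -0.6949, 0)  len=0.3653
  (v9,v10,v2) [-++] → (0.487799, -0.6949, 0)–(0.122546, -0.6949, 0.524768)  len=0.6394

Chained into 1 loop(s):
  loop 1: 6 segments, perimeter = 2.5228
Total perimeter = 2.523

loops=1 perimeter=2.523


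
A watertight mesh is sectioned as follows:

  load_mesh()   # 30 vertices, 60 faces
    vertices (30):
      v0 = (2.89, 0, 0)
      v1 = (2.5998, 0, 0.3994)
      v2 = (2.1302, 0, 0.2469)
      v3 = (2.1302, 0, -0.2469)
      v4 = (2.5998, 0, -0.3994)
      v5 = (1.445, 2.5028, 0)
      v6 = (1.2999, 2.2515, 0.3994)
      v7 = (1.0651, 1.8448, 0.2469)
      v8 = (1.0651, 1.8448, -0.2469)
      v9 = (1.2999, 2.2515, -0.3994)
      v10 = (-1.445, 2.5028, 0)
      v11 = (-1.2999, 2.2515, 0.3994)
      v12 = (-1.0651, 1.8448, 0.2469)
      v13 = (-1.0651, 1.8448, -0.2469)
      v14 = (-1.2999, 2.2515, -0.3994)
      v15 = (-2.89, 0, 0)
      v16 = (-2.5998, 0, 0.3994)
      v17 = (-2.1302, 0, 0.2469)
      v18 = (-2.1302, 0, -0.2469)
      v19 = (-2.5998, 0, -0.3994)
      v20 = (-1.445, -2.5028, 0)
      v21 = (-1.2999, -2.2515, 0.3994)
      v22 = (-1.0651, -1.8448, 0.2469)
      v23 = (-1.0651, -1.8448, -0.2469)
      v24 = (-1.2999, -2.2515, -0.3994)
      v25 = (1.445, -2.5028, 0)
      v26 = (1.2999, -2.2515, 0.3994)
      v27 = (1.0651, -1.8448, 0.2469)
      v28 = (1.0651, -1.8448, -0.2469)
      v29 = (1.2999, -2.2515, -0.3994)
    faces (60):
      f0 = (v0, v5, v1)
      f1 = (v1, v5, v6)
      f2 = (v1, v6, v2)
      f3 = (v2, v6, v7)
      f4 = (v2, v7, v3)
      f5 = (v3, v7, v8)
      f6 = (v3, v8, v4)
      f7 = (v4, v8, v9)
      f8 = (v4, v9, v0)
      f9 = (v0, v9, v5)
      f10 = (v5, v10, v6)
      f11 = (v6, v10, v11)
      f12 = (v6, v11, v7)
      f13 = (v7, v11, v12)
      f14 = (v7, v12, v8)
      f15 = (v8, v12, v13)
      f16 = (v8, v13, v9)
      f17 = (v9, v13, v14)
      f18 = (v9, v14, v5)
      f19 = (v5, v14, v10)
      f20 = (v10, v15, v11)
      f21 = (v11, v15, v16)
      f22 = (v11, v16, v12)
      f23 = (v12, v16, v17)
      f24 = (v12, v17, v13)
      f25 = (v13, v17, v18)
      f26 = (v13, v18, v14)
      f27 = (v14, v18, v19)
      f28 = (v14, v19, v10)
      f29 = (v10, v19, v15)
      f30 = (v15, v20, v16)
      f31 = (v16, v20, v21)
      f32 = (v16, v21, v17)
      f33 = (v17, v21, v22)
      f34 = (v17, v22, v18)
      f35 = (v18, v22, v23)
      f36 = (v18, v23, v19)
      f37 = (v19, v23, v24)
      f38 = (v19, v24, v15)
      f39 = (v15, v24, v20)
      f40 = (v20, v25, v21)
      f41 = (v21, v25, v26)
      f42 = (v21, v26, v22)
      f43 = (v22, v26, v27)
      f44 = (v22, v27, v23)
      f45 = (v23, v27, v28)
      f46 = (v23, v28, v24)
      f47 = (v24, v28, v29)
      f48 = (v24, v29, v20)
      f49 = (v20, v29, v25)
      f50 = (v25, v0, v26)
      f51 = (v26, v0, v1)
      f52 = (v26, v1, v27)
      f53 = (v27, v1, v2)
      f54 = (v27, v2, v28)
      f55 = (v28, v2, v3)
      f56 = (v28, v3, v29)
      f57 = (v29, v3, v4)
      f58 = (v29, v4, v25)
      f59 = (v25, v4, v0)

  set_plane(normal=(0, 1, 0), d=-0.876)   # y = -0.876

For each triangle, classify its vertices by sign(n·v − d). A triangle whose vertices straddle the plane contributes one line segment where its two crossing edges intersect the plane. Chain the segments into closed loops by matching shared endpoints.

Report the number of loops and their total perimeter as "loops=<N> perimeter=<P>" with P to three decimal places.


Straddling triangles (20 of 60):
  (v15,v20,v16) [+-+] → (-2.38424, -0.876, 0)–(-2.19561, -0.876, 0.259607)  len=0.3209
  (v16,v20,v21) [+--] → (-2.19561, -0.876, 0.259607)–(-2.09404, -0.876, 0.3994)  len=0.1728
  (v16,v21,v17) [+-+] → (-2.09404, -0.876, 0.3994)–(-1.80715, -0.876, 0.306234)  len=0.3016
  (v17,v21,v22) [+--] → (-1.80715, -0.876, 0.306234)–(-1.62444, -0.876, 0.2469)  len=0.1921
  (v17,v22,v18) [+-+] → (-1.62444, -0.876, 0.2469)–(-1.62444, -0.876, -0.0124199)  len=0.2593
  (v18,v22,v23) [+--] → (-1.62444, -0.876, -0.0124199)–(-1.62444, -0.876, -0.2469)  len=0.2345
  (v18,v23,v19) [+-+] → (-1.62444, -0.876, -0.2469)–(-1.87105, -0.876, -0.326986)  len=0.2593
  (v19,v23,v24) [+--] → (-1.87105, -0.876, -0.326986)–(-2.09404, -0.876, -0.3994)  len=0.2345
  (v19,v24,v15) [+-+] → (-2.09404, -0.876, -0.3994)–(-2.27133, -0.876, -0.155396)  len=0.3016
  (v15,v24,v20) [+--] → (-2.27133, -0.876, -0.155396)–(-2.38424, -0.876, 0)  len=0.1921
  (v25,v0,v26) [-+-] → (2.38424, -0.876, 0)–(2.27133, -0.876, 0.155396)  len=0.1921
  (v26,v0,v1) [-++] → (2.27133, -0.876, 0.155396)–(2.09404, -0.876, 0.3994)  len=0.3016
  (v26,v1,v27) [-+-] → (2.09404, -0.876, 0.3994)–(1.87105, -0.876, 0.326986)  len=0.2345
  (v27,v1,v2) [-++] → (1.87105, -0.876, 0.326986)–(1.62444, -0.876, 0.2469)  len=0.2593
  (v27,v2,v28) [-+-] → (1.62444, -0.876, 0.2469)–(1.62444, -0.876, 0.0124199)  len=0.2345
  (v28,v2,v3) [-++] → (1.62444, -0.876, 0.0124199)–(1.62444, -0.876, -0.2469)  len=0.2593
  (v28,v3,v29) [-+-] → (1.62444, -0.876, -0.2469)–(1.80715, -0.876, -0.306234)  len=0.1921
  (v29,v3,v4) [-++] → (1.80715, -0.876, -0.306234)–(2.09404, -0.876, -0.3994)  len=0.3016
  (v29,v4,v25) [-+-] → (2.09404, -0.876, -0.3994)–(2.19561, -0.876, -0.259607)  len=0.1728
  (v25,v4,v0) [-++] → (2.19561, -0.876, -0.259607)–(2.38424, -0.876, 0)  len=0.3209

Chained into 2 loop(s):
  loop 1: 10 segments, perimeter = 2.4687
  loop 2: 10 segments, perimeter = 2.4687
Total perimeter = 4.937

loops=2 perimeter=4.937


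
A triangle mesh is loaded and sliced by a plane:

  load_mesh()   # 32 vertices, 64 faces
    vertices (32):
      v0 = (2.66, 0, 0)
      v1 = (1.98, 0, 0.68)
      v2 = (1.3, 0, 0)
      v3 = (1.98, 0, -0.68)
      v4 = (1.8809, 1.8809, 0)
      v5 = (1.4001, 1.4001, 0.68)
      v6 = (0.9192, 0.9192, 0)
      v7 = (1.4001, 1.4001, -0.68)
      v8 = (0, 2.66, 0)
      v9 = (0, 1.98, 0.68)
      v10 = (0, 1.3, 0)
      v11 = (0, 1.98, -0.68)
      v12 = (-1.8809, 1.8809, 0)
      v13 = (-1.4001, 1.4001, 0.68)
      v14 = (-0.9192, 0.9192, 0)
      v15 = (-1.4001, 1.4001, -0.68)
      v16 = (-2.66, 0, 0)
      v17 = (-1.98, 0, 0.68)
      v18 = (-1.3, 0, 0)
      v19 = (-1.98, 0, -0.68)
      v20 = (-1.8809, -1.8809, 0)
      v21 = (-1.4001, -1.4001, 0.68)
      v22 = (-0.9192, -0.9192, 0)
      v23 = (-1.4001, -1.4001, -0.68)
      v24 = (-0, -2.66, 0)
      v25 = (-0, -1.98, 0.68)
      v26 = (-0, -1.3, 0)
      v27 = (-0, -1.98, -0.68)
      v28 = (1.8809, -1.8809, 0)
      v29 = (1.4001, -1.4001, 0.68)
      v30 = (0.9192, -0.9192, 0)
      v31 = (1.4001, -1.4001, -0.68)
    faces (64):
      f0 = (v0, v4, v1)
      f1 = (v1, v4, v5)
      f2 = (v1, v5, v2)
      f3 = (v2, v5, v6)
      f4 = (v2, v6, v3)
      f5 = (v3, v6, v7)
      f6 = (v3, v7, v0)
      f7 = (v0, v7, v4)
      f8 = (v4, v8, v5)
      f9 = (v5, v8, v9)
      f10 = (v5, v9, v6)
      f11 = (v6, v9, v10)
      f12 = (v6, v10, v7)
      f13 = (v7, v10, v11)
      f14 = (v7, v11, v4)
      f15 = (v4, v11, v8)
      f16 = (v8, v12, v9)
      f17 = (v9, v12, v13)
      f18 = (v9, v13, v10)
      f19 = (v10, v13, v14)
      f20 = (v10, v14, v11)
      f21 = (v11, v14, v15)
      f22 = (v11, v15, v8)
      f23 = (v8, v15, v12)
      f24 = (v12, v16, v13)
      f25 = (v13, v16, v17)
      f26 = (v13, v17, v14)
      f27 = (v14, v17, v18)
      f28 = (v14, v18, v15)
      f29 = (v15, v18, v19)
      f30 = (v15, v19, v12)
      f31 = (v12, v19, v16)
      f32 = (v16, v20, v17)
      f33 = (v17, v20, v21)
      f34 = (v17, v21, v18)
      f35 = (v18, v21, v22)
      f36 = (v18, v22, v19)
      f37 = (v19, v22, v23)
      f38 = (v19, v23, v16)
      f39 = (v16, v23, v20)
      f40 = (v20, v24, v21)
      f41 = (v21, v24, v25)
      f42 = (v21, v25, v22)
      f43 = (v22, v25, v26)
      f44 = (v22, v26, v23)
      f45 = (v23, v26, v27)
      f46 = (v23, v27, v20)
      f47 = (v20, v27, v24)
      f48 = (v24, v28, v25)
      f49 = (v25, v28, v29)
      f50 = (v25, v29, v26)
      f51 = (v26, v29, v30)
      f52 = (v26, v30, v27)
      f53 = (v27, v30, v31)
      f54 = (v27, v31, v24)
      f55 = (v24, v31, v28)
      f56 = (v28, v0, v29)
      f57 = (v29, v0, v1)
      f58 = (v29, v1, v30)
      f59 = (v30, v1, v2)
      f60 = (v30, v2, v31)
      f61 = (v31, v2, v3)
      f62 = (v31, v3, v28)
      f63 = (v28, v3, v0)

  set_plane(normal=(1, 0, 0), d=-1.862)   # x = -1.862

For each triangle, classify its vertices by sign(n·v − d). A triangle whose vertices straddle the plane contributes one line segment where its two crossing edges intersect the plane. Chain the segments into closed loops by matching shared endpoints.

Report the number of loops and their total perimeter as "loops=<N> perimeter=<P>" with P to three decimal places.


Straddling triangles (18 of 64):
  (v8,v12,v9) [+-+] → (-1.862, 1.88873, 0)–(-1.862, 1.8819, 0.0068329)  len=0.0097
  (v9,v12,v13) [+-+] → (-1.862, 1.8819, 0.0068329)–(-1.862, 1.862, 0.0267304)  len=0.0281
  (v8,v15,v12) [++-] → (-1.862, 1.862, -0.0267304)–(-1.862, 1.88873, 0)  len=0.0378
  (v12,v16,v13) [--+] → (-1.862, 0.8868, 0.430701)–(-1.862, 1.862, 0.0267304)  len=1.0556
  (v13,v16,v17) [+--] → (-1.862, 0.8868, 0.430701)–(-1.862, 0.284897, 0.68)  len=0.6515
  (v13,v17,v14) [+-+] → (-1.862, 0.284897, 0.68)–(-1.862, 0.102249, 0.604359)  len=0.1977
  (v14,v17,v18) [+-+] → (-1.862, 0.102249, 0.604359)–(-1.862, 0, 0.562)  len=0.1107
  (v15,v18,v19) [++-] → (-1.862, 0, -0.562)–(-1.862, 0.284897, -0.68)  len=0.3084
  (v15,v19,v12) [+--] → (-1.862, 0.284897, -0.68)–(-1.862, 1.862, -0.0267304)  len=1.7070
  (v17,v20,v21) [--+] → (-1.862, -1.862, 0.0267304)–(-1.862, -0.284897, 0.68)  len=1.7070
  (v17,v21,v18) [-++] → (-1.862, -0.284897, 0.68)–(-1.862, 0, 0.562)  len=0.3084
  (v18,v22,v19) [++-] → (-1.862, -0.102249, -0.604359)–(-1.862, 0, -0.562)  len=0.1107
  (v19,v22,v23) [-++] → (-1.862, -0.102249, -0.604359)–(-1.862, -0.284897, -0.68)  len=0.1977
  (v19,v23,v16) [-+-] → (-1.862, -0.284897, -0.68)–(-1.862, -0.8868, -0.430701)  len=0.6515
  (v16,v23,v20) [-+-] → (-1.862, -0.8868, -0.430701)–(-1.862, -1.862, -0.0267304)  len=1.0556
  (v20,v24,v21) [-++] → (-1.862, -1.88873, 0)–(-1.862, -1.862, 0.0267304)  len=0.0378
  (v23,v27,v20) [++-] → (-1.862, -1.8819, -0.0068329)–(-1.862, -1.862, -0.0267304)  len=0.0281
  (v20,v27,v24) [-++] → (-1.862, -1.8819, -0.0068329)–(-1.862, -1.88873, 0)  len=0.0097

Chained into 1 loop(s):
  loop 1: 18 segments, perimeter = 8.2129
Total perimeter = 8.213

loops=1 perimeter=8.213


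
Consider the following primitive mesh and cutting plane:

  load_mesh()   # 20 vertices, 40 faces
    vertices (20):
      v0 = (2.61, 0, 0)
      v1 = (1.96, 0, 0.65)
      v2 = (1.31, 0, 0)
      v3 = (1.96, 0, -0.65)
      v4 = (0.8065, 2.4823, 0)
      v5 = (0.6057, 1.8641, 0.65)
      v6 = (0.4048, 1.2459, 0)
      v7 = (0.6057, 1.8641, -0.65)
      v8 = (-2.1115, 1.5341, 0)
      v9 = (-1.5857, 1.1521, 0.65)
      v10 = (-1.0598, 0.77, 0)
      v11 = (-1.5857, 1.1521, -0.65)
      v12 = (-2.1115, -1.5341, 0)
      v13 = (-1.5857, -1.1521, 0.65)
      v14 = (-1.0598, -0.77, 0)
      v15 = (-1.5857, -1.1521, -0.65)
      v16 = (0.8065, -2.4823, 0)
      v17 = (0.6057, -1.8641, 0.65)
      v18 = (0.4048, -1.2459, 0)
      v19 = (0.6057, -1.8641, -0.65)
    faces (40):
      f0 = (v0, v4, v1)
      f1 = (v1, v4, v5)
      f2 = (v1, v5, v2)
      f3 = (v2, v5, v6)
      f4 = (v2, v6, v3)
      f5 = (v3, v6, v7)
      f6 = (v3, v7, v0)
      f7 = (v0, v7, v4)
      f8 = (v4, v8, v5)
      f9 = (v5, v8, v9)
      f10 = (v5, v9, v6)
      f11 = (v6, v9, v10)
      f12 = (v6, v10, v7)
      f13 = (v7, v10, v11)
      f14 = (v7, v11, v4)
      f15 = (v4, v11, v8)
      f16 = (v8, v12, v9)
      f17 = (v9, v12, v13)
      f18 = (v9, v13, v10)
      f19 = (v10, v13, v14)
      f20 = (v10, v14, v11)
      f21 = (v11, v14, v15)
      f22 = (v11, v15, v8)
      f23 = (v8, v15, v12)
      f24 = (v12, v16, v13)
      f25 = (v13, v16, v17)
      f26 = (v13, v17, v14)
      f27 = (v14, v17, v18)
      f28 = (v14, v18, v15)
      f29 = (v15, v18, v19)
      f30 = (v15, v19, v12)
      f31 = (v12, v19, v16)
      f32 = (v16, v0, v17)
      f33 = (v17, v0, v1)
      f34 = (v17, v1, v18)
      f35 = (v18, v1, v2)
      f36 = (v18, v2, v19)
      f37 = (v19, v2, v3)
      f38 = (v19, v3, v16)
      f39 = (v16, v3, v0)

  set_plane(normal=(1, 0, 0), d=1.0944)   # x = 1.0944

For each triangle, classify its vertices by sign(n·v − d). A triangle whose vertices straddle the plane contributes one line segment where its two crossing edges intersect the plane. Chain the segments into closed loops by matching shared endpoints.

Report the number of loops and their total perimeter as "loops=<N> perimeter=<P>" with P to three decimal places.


Straddling triangles (16 of 40):
  (v0,v4,v1) [+-+] → (1.0944, 2.08604, 0)–(1.0944, 1.86275, 0.162232)  len=0.2760
  (v1,v4,v5) [+--] → (1.0944, 1.86275, 0.162232)–(1.0944, 1.19144, 0.65)  len=0.8298
  (v1,v5,v2) [+-+] → (1.0944, 1.19144, 0.65)–(1.0944, 0.570637, 0.198978)  len=0.7673
  (v2,v5,v6) [+--] → (1.0944, 0.570637, 0.198978)–(1.0944, 0.296748, 0)  len=0.3385
  (v2,v6,v3) [+-+] → (1.0944, 0.296748, 0)–(1.0944, 0.693448, -0.28822)  len=0.4903
  (v3,v6,v7) [+--] → (1.0944, 0.693448, -0.28822)–(1.0944, 1.19144, -0.65)  len=0.6155
  (v3,v7,v0) [+-+] → (1.0944, 1.19144, -0.65)–(1.0944, 1.40958, -0.491513)  len=0.2696
  (v0,v7,v4) [+--] → (1.0944, 1.40958, -0.491513)–(1.0944, 2.08604, 0)  len=0.8362
  (v16,v0,v17) [-+-] → (1.0944, -2.08604, 0)–(1.0944, -1.40958, 0.491513)  len=0.8362
  (v17,v0,v1) [-++] → (1.0944, -1.40958, 0.491513)–(1.0944, -1.19144, 0.65)  len=0.2696
  (v17,v1,v18) [-+-] → (1.0944, -1.19144, 0.65)–(1.0944, -0.693448, 0.28822)  len=0.6155
  (v18,v1,v2) [-++] → (1.0944, -0.693448, 0.28822)–(1.0944, -0.296748, 0)  len=0.4903
  (v18,v2,v19) [-+-] → (1.0944, -0.296748, 0)–(1.0944, -0.570637, -0.198978)  len=0.3385
  (v19,v2,v3) [-++] → (1.0944, -0.570637, -0.198978)–(1.0944, -1.19144, -0.65)  len=0.7673
  (v19,v3,v16) [-+-] → (1.0944, -1.19144, -0.65)–(1.0944, -1.86275, -0.162232)  len=0.8298
  (v16,v3,v0) [-++] → (1.0944, -1.86275, -0.162232)–(1.0944, -2.08604, 0)  len=0.2760

Chained into 2 loop(s):
  loop 1: 8 segments, perimeter = 4.4234
  loop 2: 8 segments, perimeter = 4.4234
Total perimeter = 8.847

loops=2 perimeter=8.847


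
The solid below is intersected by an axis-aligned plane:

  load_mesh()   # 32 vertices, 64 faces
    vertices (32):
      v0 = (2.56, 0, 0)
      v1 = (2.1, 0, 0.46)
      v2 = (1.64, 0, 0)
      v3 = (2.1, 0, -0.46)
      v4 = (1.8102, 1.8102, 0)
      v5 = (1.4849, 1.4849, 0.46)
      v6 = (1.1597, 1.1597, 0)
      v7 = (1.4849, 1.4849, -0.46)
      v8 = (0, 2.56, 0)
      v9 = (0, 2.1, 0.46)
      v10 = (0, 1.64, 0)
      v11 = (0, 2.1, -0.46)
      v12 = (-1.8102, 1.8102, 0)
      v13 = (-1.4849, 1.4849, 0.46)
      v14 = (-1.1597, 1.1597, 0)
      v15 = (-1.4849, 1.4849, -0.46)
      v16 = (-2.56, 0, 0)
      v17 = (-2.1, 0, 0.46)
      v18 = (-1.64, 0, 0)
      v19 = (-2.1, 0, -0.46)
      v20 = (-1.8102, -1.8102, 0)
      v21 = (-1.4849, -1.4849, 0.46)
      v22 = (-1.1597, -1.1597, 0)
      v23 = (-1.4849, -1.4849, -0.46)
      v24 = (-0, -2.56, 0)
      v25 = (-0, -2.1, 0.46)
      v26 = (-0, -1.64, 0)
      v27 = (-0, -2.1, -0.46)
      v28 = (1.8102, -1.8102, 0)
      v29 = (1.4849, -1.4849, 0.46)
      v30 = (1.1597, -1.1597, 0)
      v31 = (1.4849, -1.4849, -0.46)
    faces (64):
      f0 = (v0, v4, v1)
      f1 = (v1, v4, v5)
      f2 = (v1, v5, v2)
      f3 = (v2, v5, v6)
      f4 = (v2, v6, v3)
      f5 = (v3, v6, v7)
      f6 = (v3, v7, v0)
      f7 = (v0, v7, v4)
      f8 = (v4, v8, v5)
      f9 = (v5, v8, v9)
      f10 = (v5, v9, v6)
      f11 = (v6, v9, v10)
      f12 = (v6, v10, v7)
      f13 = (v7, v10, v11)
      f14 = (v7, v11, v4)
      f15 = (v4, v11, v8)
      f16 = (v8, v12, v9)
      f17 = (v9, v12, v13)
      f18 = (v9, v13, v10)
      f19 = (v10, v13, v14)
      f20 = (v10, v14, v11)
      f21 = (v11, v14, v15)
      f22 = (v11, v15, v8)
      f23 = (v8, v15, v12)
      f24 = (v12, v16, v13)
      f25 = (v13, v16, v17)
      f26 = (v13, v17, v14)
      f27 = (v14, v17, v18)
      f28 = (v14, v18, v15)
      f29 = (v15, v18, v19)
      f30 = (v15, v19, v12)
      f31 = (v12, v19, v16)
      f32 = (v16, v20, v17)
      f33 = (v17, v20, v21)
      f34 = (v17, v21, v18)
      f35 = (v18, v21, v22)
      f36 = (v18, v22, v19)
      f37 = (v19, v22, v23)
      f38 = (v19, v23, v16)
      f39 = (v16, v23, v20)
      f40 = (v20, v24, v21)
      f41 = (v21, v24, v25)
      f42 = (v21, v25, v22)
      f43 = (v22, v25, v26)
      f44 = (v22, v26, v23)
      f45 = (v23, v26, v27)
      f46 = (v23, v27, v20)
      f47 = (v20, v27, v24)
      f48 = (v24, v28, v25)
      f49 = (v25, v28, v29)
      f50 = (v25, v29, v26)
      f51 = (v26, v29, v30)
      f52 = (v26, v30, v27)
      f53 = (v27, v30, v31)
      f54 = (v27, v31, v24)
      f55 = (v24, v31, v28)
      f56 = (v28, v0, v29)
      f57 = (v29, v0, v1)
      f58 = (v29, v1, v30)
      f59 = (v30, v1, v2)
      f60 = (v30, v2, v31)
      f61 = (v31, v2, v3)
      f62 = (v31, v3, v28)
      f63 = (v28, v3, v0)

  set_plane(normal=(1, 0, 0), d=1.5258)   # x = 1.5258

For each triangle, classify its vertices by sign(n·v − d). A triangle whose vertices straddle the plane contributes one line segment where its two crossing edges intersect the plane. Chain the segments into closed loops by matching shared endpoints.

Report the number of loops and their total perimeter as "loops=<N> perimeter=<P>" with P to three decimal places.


loops=2 perimeter=7.687

Straddling triangles (20 of 64):
  (v1,v4,v5) [++-] → (1.5258, 1.5258, 0.402164)–(1.5258, 1.38616, 0.46)  len=0.1511
  (v1,v5,v2) [+-+] → (1.5258, 1.38616, 0.46)–(1.5258, 1.09333, 0.338698)  len=0.3170
  (v2,v5,v6) [+--] → (1.5258, 1.09333, 0.338698)–(1.5258, 0.27574, 0)  len=0.8850
  (v2,v6,v3) [+-+] → (1.5258, 0.27574, 0)–(1.5258, 0.708178, -0.179098)  len=0.4681
  (v3,v6,v7) [+--] → (1.5258, 0.708178, -0.179098)–(1.5258, 1.38616, -0.46)  len=0.7339
  (v3,v7,v0) [+-+] → (1.5258, 1.38616, -0.46)–(1.5258, 1.42841, -0.4425)  len=0.0457
  (v0,v7,v4) [+-+] → (1.5258, 1.42841, -0.4425)–(1.5258, 1.5258, -0.402164)  len=0.1054
  (v4,v8,v5) [+--] → (1.5258, 1.928, 0)–(1.5258, 1.5258, 0.402164)  len=0.5688
  (v7,v11,v4) [--+] → (1.5258, 1.85573, -0.0722705)–(1.5258, 1.5258, -0.402164)  len=0.4666
  (v4,v11,v8) [+--] → (1.5258, 1.85573, -0.0722705)–(1.5258, 1.928, 0)  len=0.1022
  (v24,v28,v25) [-+-] → (1.5258, -1.928, 0)–(1.5258, -1.85573, 0.0722705)  len=0.1022
  (v25,v28,v29) [-+-] → (1.5258, -1.85573, 0.0722705)–(1.5258, -1.5258, 0.402164)  len=0.4666
  (v24,v31,v28) [--+] → (1.5258, -1.5258, -0.402164)–(1.5258, -1.928, 0)  len=0.5688
  (v28,v0,v29) [++-] → (1.5258, -1.42841, 0.4425)–(1.5258, -1.5258, 0.402164)  len=0.1054
  (v29,v0,v1) [-++] → (1.5258, -1.42841, 0.4425)–(1.5258, -1.38616, 0.46)  len=0.0457
  (v29,v1,v30) [-+-] → (1.5258, -1.38616, 0.46)–(1.5258, -0.708178, 0.179098)  len=0.7339
  (v30,v1,v2) [-++] → (1.5258, -0.708178, 0.179098)–(1.5258, -0.27574, 0)  len=0.4681
  (v30,v2,v31) [-+-] → (1.5258, -0.27574, 0)–(1.5258, -1.09333, -0.338698)  len=0.8850
  (v31,v2,v3) [-++] → (1.5258, -1.09333, -0.338698)–(1.5258, -1.38616, -0.46)  len=0.3170
  (v31,v3,v28) [-++] → (1.5258, -1.38616, -0.46)–(1.5258, -1.5258, -0.402164)  len=0.1511

Chained into 2 loop(s):
  loop 1: 10 segments, perimeter = 3.8437
  loop 2: 10 segments, perimeter = 3.8437
Total perimeter = 7.687


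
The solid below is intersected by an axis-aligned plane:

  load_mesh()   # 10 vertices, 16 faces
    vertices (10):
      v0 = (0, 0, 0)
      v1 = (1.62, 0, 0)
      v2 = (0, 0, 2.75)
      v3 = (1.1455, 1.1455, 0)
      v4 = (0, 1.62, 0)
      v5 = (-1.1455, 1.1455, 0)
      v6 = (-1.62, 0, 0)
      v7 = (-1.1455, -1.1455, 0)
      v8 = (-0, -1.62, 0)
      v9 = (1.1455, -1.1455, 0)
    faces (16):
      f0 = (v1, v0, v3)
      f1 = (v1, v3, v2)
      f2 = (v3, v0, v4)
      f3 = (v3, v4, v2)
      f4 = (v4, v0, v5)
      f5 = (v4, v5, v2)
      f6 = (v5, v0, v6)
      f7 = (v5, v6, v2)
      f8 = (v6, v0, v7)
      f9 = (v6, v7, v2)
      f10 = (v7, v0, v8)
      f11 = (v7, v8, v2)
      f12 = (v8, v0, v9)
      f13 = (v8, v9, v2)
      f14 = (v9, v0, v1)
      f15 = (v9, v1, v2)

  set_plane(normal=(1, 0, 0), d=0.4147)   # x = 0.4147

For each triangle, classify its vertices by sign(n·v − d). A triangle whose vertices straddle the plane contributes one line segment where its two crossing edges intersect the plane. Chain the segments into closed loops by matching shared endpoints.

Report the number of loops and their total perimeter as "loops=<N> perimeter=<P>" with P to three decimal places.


loops=1 perimeter=7.983

Straddling triangles (8 of 16):
  (v1,v0,v3) [+-+] → (0.4147, 0, 0)–(0.4147, 0.4147, 0)  len=0.4147
  (v1,v3,v2) [++-] → (0.4147, 0.4147, 1.75443)–(0.4147, 0, 2.04603)  len=0.5070
  (v3,v0,v4) [+--] → (0.4147, 0.4147, 0)–(0.4147, 1.44822, 0)  len=1.0335
  (v3,v4,v2) [+--] → (0.4147, 1.44822, 0)–(0.4147, 0.4147, 1.75443)  len=2.0362
  (v8,v0,v9) [--+] → (0.4147, -0.4147, 0)–(0.4147, -1.44822, 0)  len=1.0335
  (v8,v9,v2) [-+-] → (0.4147, -1.44822, 0)–(0.4147, -0.4147, 1.75443)  len=2.0362
  (v9,v0,v1) [+-+] → (0.4147, -0.4147, 0)–(0.4147, 0, 0)  len=0.4147
  (v9,v1,v2) [++-] → (0.4147, 0, 2.04603)–(0.4147, -0.4147, 1.75443)  len=0.5070

Chained into 1 loop(s):
  loop 1: 8 segments, perimeter = 7.9828
Total perimeter = 7.983


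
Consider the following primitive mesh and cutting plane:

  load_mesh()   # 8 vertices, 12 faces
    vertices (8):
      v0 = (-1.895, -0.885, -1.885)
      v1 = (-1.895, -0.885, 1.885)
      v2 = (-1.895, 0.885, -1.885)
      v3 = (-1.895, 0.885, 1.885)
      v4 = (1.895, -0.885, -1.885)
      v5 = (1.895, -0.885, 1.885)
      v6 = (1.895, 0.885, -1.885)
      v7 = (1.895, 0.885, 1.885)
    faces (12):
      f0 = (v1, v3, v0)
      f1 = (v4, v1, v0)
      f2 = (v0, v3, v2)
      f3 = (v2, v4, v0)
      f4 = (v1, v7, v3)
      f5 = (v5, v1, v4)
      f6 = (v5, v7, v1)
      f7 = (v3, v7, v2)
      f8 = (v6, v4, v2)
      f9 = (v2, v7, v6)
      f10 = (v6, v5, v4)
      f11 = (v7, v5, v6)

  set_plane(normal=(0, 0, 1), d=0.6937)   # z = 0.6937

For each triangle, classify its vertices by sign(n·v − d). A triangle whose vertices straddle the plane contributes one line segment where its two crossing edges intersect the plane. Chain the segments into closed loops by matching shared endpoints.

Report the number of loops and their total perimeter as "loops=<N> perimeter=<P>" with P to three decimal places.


loops=1 perimeter=11.120

Straddling triangles (8 of 12):
  (v1,v3,v0) [++-] → (-1.895, 0.325689, 0.6937)–(-1.895, -0.885, 0.6937)  len=1.2107
  (v4,v1,v0) [-+-] → (-0.69738, -0.885, 0.6937)–(-1.895, -0.885, 0.6937)  len=1.1976
  (v0,v3,v2) [-+-] → (-1.895, 0.325689, 0.6937)–(-1.895, 0.885, 0.6937)  len=0.5593
  (v5,v1,v4) [++-] → (-0.69738, -0.885, 0.6937)–(1.895, -0.885, 0.6937)  len=2.5924
  (v3,v7,v2) [++-] → (0.69738, 0.885, 0.6937)–(-1.895, 0.885, 0.6937)  len=2.5924
  (v2,v7,v6) [-+-] → (0.69738, 0.885, 0.6937)–(1.895, 0.885, 0.6937)  len=1.1976
  (v6,v5,v4) [-+-] → (1.895, -0.325689, 0.6937)–(1.895, -0.885, 0.6937)  len=0.5593
  (v7,v5,v6) [++-] → (1.895, -0.325689, 0.6937)–(1.895, 0.885, 0.6937)  len=1.2107

Chained into 1 loop(s):
  loop 1: 8 segments, perimeter = 11.1200
Total perimeter = 11.120
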